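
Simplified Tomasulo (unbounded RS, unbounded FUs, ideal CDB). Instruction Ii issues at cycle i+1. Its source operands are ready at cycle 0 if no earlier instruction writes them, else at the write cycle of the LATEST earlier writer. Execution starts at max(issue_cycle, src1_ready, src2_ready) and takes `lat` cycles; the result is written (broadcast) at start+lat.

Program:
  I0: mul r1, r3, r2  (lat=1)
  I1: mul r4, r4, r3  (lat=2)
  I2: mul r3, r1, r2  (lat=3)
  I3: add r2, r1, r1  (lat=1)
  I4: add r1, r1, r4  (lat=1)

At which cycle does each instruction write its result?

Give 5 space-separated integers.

I0 mul r1: issue@1 deps=(None,None) exec_start@1 write@2
I1 mul r4: issue@2 deps=(None,None) exec_start@2 write@4
I2 mul r3: issue@3 deps=(0,None) exec_start@3 write@6
I3 add r2: issue@4 deps=(0,0) exec_start@4 write@5
I4 add r1: issue@5 deps=(0,1) exec_start@5 write@6

Answer: 2 4 6 5 6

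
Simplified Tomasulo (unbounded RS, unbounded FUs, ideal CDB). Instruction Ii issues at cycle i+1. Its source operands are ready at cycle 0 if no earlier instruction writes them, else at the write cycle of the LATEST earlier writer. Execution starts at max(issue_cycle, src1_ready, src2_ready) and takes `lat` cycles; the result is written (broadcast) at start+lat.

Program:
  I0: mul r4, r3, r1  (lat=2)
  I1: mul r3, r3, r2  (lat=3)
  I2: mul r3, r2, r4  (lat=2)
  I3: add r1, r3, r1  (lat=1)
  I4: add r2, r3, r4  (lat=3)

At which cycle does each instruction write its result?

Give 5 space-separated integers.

Answer: 3 5 5 6 8

Derivation:
I0 mul r4: issue@1 deps=(None,None) exec_start@1 write@3
I1 mul r3: issue@2 deps=(None,None) exec_start@2 write@5
I2 mul r3: issue@3 deps=(None,0) exec_start@3 write@5
I3 add r1: issue@4 deps=(2,None) exec_start@5 write@6
I4 add r2: issue@5 deps=(2,0) exec_start@5 write@8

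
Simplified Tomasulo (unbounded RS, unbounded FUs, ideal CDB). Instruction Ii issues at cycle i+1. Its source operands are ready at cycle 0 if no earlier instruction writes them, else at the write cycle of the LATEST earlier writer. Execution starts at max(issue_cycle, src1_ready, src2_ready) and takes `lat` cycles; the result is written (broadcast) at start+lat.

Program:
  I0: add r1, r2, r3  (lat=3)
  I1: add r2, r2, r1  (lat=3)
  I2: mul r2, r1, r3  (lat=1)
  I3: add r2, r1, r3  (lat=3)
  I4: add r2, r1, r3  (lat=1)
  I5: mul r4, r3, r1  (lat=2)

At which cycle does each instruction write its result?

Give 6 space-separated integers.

I0 add r1: issue@1 deps=(None,None) exec_start@1 write@4
I1 add r2: issue@2 deps=(None,0) exec_start@4 write@7
I2 mul r2: issue@3 deps=(0,None) exec_start@4 write@5
I3 add r2: issue@4 deps=(0,None) exec_start@4 write@7
I4 add r2: issue@5 deps=(0,None) exec_start@5 write@6
I5 mul r4: issue@6 deps=(None,0) exec_start@6 write@8

Answer: 4 7 5 7 6 8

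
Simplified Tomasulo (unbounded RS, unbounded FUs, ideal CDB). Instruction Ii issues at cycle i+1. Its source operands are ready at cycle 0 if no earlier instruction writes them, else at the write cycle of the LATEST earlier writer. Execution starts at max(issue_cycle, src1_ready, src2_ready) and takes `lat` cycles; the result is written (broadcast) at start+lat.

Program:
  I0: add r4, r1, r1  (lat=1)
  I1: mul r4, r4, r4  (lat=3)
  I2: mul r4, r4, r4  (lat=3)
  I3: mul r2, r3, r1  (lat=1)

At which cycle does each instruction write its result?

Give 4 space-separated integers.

I0 add r4: issue@1 deps=(None,None) exec_start@1 write@2
I1 mul r4: issue@2 deps=(0,0) exec_start@2 write@5
I2 mul r4: issue@3 deps=(1,1) exec_start@5 write@8
I3 mul r2: issue@4 deps=(None,None) exec_start@4 write@5

Answer: 2 5 8 5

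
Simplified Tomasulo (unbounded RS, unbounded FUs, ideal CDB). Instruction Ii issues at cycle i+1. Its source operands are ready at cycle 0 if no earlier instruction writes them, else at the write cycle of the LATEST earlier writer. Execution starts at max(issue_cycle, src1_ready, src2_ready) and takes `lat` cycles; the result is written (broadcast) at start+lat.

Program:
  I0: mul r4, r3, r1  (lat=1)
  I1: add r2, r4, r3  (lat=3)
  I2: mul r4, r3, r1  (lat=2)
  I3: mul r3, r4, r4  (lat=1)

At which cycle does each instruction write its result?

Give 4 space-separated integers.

Answer: 2 5 5 6

Derivation:
I0 mul r4: issue@1 deps=(None,None) exec_start@1 write@2
I1 add r2: issue@2 deps=(0,None) exec_start@2 write@5
I2 mul r4: issue@3 deps=(None,None) exec_start@3 write@5
I3 mul r3: issue@4 deps=(2,2) exec_start@5 write@6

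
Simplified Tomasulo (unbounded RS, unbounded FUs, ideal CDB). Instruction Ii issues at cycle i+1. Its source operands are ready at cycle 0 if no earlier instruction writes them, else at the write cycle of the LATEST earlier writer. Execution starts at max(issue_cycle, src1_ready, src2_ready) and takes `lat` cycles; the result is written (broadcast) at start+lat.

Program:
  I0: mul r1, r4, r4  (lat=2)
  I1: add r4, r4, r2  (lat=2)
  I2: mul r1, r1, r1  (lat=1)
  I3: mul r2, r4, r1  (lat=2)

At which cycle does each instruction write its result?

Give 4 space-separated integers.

I0 mul r1: issue@1 deps=(None,None) exec_start@1 write@3
I1 add r4: issue@2 deps=(None,None) exec_start@2 write@4
I2 mul r1: issue@3 deps=(0,0) exec_start@3 write@4
I3 mul r2: issue@4 deps=(1,2) exec_start@4 write@6

Answer: 3 4 4 6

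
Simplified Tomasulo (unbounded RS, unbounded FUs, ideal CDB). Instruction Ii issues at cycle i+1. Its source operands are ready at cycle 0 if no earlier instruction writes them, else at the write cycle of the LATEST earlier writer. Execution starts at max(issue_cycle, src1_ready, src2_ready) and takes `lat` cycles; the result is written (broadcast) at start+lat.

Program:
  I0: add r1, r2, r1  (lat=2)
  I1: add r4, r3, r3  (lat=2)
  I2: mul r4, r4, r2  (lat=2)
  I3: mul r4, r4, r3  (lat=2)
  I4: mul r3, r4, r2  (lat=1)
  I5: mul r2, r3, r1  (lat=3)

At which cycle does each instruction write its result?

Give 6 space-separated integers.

I0 add r1: issue@1 deps=(None,None) exec_start@1 write@3
I1 add r4: issue@2 deps=(None,None) exec_start@2 write@4
I2 mul r4: issue@3 deps=(1,None) exec_start@4 write@6
I3 mul r4: issue@4 deps=(2,None) exec_start@6 write@8
I4 mul r3: issue@5 deps=(3,None) exec_start@8 write@9
I5 mul r2: issue@6 deps=(4,0) exec_start@9 write@12

Answer: 3 4 6 8 9 12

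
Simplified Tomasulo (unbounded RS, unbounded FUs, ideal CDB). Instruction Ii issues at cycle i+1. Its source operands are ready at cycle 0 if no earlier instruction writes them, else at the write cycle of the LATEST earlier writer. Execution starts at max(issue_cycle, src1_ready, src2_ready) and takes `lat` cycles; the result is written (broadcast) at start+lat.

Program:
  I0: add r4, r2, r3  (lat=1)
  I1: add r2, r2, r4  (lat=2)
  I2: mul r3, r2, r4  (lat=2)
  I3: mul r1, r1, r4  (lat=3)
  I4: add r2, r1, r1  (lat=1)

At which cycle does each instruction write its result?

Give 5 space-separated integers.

I0 add r4: issue@1 deps=(None,None) exec_start@1 write@2
I1 add r2: issue@2 deps=(None,0) exec_start@2 write@4
I2 mul r3: issue@3 deps=(1,0) exec_start@4 write@6
I3 mul r1: issue@4 deps=(None,0) exec_start@4 write@7
I4 add r2: issue@5 deps=(3,3) exec_start@7 write@8

Answer: 2 4 6 7 8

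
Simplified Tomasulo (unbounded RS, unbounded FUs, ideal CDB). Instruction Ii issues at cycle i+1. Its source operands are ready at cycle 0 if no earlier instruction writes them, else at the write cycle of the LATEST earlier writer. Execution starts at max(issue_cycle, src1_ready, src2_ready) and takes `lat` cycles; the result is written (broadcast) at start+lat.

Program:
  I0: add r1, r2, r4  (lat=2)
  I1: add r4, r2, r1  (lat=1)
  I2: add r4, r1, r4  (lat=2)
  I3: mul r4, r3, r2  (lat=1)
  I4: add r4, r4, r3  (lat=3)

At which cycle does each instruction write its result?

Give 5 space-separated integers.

I0 add r1: issue@1 deps=(None,None) exec_start@1 write@3
I1 add r4: issue@2 deps=(None,0) exec_start@3 write@4
I2 add r4: issue@3 deps=(0,1) exec_start@4 write@6
I3 mul r4: issue@4 deps=(None,None) exec_start@4 write@5
I4 add r4: issue@5 deps=(3,None) exec_start@5 write@8

Answer: 3 4 6 5 8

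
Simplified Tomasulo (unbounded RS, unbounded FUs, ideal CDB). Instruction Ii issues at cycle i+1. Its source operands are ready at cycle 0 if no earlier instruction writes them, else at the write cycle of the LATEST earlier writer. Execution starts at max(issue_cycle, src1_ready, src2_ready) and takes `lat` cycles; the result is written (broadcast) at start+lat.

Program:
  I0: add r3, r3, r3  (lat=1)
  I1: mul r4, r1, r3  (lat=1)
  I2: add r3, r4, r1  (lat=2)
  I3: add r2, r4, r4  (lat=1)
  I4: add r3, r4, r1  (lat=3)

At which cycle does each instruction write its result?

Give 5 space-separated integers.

Answer: 2 3 5 5 8

Derivation:
I0 add r3: issue@1 deps=(None,None) exec_start@1 write@2
I1 mul r4: issue@2 deps=(None,0) exec_start@2 write@3
I2 add r3: issue@3 deps=(1,None) exec_start@3 write@5
I3 add r2: issue@4 deps=(1,1) exec_start@4 write@5
I4 add r3: issue@5 deps=(1,None) exec_start@5 write@8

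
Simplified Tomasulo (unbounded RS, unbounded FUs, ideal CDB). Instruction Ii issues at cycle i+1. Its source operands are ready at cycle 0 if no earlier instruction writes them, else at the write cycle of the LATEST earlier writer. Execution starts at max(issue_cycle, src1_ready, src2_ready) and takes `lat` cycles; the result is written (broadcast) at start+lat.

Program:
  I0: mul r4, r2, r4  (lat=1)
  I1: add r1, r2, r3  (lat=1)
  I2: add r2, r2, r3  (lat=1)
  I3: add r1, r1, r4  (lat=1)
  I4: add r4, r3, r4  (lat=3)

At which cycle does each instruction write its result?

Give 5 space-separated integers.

Answer: 2 3 4 5 8

Derivation:
I0 mul r4: issue@1 deps=(None,None) exec_start@1 write@2
I1 add r1: issue@2 deps=(None,None) exec_start@2 write@3
I2 add r2: issue@3 deps=(None,None) exec_start@3 write@4
I3 add r1: issue@4 deps=(1,0) exec_start@4 write@5
I4 add r4: issue@5 deps=(None,0) exec_start@5 write@8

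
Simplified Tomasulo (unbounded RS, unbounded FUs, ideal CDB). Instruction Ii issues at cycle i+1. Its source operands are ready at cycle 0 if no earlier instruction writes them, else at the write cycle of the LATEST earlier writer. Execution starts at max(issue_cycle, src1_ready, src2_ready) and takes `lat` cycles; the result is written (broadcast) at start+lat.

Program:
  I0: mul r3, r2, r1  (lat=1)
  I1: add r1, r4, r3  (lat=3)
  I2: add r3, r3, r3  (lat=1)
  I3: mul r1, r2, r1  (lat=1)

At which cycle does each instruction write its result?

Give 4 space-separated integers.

Answer: 2 5 4 6

Derivation:
I0 mul r3: issue@1 deps=(None,None) exec_start@1 write@2
I1 add r1: issue@2 deps=(None,0) exec_start@2 write@5
I2 add r3: issue@3 deps=(0,0) exec_start@3 write@4
I3 mul r1: issue@4 deps=(None,1) exec_start@5 write@6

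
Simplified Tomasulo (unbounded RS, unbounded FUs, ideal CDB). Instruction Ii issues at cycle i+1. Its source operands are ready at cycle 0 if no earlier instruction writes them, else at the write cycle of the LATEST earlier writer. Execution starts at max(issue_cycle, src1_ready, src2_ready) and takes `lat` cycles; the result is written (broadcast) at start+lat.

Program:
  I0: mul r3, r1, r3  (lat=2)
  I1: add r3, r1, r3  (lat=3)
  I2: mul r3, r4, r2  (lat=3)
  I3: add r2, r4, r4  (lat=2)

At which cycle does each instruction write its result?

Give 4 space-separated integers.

Answer: 3 6 6 6

Derivation:
I0 mul r3: issue@1 deps=(None,None) exec_start@1 write@3
I1 add r3: issue@2 deps=(None,0) exec_start@3 write@6
I2 mul r3: issue@3 deps=(None,None) exec_start@3 write@6
I3 add r2: issue@4 deps=(None,None) exec_start@4 write@6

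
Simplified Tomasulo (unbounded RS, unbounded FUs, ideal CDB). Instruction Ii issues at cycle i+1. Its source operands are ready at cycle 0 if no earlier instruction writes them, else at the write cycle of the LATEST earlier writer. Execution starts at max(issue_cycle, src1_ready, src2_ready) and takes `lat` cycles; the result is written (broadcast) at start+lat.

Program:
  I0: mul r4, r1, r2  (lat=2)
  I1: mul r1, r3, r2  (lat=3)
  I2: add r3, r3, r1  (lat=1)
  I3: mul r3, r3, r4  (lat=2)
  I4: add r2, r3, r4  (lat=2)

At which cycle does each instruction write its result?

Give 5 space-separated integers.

I0 mul r4: issue@1 deps=(None,None) exec_start@1 write@3
I1 mul r1: issue@2 deps=(None,None) exec_start@2 write@5
I2 add r3: issue@3 deps=(None,1) exec_start@5 write@6
I3 mul r3: issue@4 deps=(2,0) exec_start@6 write@8
I4 add r2: issue@5 deps=(3,0) exec_start@8 write@10

Answer: 3 5 6 8 10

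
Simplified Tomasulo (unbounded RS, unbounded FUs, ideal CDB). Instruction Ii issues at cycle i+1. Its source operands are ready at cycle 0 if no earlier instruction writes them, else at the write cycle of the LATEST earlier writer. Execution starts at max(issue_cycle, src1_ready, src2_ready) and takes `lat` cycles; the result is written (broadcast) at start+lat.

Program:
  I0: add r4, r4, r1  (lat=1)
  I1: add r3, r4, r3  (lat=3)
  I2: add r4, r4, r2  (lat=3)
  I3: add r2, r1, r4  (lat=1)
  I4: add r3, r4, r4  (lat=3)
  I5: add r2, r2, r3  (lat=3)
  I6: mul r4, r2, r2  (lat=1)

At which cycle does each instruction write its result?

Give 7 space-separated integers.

Answer: 2 5 6 7 9 12 13

Derivation:
I0 add r4: issue@1 deps=(None,None) exec_start@1 write@2
I1 add r3: issue@2 deps=(0,None) exec_start@2 write@5
I2 add r4: issue@3 deps=(0,None) exec_start@3 write@6
I3 add r2: issue@4 deps=(None,2) exec_start@6 write@7
I4 add r3: issue@5 deps=(2,2) exec_start@6 write@9
I5 add r2: issue@6 deps=(3,4) exec_start@9 write@12
I6 mul r4: issue@7 deps=(5,5) exec_start@12 write@13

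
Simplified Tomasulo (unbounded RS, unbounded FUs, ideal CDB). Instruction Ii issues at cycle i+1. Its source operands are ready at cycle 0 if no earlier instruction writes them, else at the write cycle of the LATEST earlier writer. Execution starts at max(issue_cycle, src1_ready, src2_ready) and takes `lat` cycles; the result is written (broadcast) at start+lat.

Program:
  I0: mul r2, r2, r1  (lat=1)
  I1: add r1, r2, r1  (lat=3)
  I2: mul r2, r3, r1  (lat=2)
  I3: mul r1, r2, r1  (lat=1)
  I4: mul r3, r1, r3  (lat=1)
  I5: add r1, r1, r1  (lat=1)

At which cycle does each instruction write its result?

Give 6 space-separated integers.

Answer: 2 5 7 8 9 9

Derivation:
I0 mul r2: issue@1 deps=(None,None) exec_start@1 write@2
I1 add r1: issue@2 deps=(0,None) exec_start@2 write@5
I2 mul r2: issue@3 deps=(None,1) exec_start@5 write@7
I3 mul r1: issue@4 deps=(2,1) exec_start@7 write@8
I4 mul r3: issue@5 deps=(3,None) exec_start@8 write@9
I5 add r1: issue@6 deps=(3,3) exec_start@8 write@9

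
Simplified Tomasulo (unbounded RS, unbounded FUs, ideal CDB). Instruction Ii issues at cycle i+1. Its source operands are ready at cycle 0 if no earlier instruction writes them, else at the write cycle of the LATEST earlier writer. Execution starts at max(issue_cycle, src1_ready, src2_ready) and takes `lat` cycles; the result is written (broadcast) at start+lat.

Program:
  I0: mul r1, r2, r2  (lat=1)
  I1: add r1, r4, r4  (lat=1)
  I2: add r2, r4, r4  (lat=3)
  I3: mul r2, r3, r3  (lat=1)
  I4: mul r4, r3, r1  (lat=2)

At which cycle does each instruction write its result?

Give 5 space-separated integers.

Answer: 2 3 6 5 7

Derivation:
I0 mul r1: issue@1 deps=(None,None) exec_start@1 write@2
I1 add r1: issue@2 deps=(None,None) exec_start@2 write@3
I2 add r2: issue@3 deps=(None,None) exec_start@3 write@6
I3 mul r2: issue@4 deps=(None,None) exec_start@4 write@5
I4 mul r4: issue@5 deps=(None,1) exec_start@5 write@7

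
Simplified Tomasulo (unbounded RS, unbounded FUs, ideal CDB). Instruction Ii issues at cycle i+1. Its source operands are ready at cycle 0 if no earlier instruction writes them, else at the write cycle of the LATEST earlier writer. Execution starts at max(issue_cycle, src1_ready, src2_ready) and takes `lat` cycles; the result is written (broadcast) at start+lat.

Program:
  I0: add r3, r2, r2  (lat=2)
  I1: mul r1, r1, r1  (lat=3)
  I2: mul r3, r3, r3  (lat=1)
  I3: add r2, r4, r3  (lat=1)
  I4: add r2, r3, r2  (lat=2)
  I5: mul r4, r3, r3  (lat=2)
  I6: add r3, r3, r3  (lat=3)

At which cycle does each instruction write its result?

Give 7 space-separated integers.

I0 add r3: issue@1 deps=(None,None) exec_start@1 write@3
I1 mul r1: issue@2 deps=(None,None) exec_start@2 write@5
I2 mul r3: issue@3 deps=(0,0) exec_start@3 write@4
I3 add r2: issue@4 deps=(None,2) exec_start@4 write@5
I4 add r2: issue@5 deps=(2,3) exec_start@5 write@7
I5 mul r4: issue@6 deps=(2,2) exec_start@6 write@8
I6 add r3: issue@7 deps=(2,2) exec_start@7 write@10

Answer: 3 5 4 5 7 8 10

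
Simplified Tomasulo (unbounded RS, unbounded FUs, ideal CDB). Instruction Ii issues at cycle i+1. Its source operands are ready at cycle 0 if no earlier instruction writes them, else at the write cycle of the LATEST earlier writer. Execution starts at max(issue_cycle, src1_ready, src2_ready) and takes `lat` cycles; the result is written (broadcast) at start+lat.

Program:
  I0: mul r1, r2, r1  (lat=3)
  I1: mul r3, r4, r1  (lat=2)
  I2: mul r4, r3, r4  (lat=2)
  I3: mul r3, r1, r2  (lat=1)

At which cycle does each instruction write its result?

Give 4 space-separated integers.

I0 mul r1: issue@1 deps=(None,None) exec_start@1 write@4
I1 mul r3: issue@2 deps=(None,0) exec_start@4 write@6
I2 mul r4: issue@3 deps=(1,None) exec_start@6 write@8
I3 mul r3: issue@4 deps=(0,None) exec_start@4 write@5

Answer: 4 6 8 5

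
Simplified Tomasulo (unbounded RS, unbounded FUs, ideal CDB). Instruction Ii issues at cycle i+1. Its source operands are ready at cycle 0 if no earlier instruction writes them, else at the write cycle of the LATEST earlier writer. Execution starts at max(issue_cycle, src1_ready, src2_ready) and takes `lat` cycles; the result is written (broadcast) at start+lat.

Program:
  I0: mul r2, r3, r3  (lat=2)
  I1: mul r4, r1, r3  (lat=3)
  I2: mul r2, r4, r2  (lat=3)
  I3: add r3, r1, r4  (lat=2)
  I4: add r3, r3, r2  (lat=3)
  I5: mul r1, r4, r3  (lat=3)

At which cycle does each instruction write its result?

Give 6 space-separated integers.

I0 mul r2: issue@1 deps=(None,None) exec_start@1 write@3
I1 mul r4: issue@2 deps=(None,None) exec_start@2 write@5
I2 mul r2: issue@3 deps=(1,0) exec_start@5 write@8
I3 add r3: issue@4 deps=(None,1) exec_start@5 write@7
I4 add r3: issue@5 deps=(3,2) exec_start@8 write@11
I5 mul r1: issue@6 deps=(1,4) exec_start@11 write@14

Answer: 3 5 8 7 11 14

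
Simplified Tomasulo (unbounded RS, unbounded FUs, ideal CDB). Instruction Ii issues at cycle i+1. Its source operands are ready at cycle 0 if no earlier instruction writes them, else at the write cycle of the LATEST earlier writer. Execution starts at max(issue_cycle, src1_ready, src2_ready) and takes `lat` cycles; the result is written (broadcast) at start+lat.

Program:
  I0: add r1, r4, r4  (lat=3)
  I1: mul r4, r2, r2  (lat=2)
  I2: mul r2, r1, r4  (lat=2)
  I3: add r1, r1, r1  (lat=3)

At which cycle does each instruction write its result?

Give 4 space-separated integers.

I0 add r1: issue@1 deps=(None,None) exec_start@1 write@4
I1 mul r4: issue@2 deps=(None,None) exec_start@2 write@4
I2 mul r2: issue@3 deps=(0,1) exec_start@4 write@6
I3 add r1: issue@4 deps=(0,0) exec_start@4 write@7

Answer: 4 4 6 7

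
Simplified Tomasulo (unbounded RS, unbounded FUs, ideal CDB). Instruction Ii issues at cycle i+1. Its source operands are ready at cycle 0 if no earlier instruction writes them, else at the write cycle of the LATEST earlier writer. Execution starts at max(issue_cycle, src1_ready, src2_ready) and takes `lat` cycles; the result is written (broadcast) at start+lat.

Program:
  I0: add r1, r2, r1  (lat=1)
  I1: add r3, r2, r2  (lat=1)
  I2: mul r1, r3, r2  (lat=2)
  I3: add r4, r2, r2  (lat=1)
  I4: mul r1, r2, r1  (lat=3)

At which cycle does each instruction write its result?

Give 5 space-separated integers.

I0 add r1: issue@1 deps=(None,None) exec_start@1 write@2
I1 add r3: issue@2 deps=(None,None) exec_start@2 write@3
I2 mul r1: issue@3 deps=(1,None) exec_start@3 write@5
I3 add r4: issue@4 deps=(None,None) exec_start@4 write@5
I4 mul r1: issue@5 deps=(None,2) exec_start@5 write@8

Answer: 2 3 5 5 8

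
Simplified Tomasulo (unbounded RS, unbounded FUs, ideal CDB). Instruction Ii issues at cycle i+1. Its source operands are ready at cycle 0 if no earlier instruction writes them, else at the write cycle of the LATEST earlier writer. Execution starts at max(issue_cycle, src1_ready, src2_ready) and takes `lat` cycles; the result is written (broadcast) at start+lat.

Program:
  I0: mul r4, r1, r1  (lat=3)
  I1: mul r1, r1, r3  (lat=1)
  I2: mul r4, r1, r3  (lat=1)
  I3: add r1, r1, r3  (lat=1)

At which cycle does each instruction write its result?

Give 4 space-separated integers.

Answer: 4 3 4 5

Derivation:
I0 mul r4: issue@1 deps=(None,None) exec_start@1 write@4
I1 mul r1: issue@2 deps=(None,None) exec_start@2 write@3
I2 mul r4: issue@3 deps=(1,None) exec_start@3 write@4
I3 add r1: issue@4 deps=(1,None) exec_start@4 write@5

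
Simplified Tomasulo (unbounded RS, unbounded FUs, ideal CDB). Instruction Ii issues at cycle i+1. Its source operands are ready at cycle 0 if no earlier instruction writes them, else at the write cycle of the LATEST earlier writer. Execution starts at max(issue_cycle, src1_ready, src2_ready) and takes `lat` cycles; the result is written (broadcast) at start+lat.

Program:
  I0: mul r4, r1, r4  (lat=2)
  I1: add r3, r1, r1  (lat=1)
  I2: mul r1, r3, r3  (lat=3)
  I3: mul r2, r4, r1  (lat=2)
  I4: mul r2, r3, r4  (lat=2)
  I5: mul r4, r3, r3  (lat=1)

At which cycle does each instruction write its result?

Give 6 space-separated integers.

Answer: 3 3 6 8 7 7

Derivation:
I0 mul r4: issue@1 deps=(None,None) exec_start@1 write@3
I1 add r3: issue@2 deps=(None,None) exec_start@2 write@3
I2 mul r1: issue@3 deps=(1,1) exec_start@3 write@6
I3 mul r2: issue@4 deps=(0,2) exec_start@6 write@8
I4 mul r2: issue@5 deps=(1,0) exec_start@5 write@7
I5 mul r4: issue@6 deps=(1,1) exec_start@6 write@7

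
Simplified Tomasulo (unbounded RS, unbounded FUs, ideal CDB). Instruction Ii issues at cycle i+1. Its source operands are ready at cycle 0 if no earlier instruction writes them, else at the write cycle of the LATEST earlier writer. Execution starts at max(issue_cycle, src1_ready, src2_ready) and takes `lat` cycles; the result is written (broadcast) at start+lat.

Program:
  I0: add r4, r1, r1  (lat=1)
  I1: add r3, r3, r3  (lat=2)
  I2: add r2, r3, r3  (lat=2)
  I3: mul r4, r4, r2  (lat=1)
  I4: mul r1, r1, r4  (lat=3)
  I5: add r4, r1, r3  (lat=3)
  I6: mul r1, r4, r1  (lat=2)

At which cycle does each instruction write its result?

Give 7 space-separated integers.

I0 add r4: issue@1 deps=(None,None) exec_start@1 write@2
I1 add r3: issue@2 deps=(None,None) exec_start@2 write@4
I2 add r2: issue@3 deps=(1,1) exec_start@4 write@6
I3 mul r4: issue@4 deps=(0,2) exec_start@6 write@7
I4 mul r1: issue@5 deps=(None,3) exec_start@7 write@10
I5 add r4: issue@6 deps=(4,1) exec_start@10 write@13
I6 mul r1: issue@7 deps=(5,4) exec_start@13 write@15

Answer: 2 4 6 7 10 13 15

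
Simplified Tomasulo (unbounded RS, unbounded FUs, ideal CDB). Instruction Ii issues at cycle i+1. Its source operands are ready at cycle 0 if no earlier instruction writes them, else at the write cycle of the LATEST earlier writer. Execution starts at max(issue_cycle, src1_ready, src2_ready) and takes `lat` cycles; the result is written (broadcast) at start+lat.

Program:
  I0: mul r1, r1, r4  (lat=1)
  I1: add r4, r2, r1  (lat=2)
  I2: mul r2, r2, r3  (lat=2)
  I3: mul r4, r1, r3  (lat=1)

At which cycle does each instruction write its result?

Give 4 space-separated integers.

Answer: 2 4 5 5

Derivation:
I0 mul r1: issue@1 deps=(None,None) exec_start@1 write@2
I1 add r4: issue@2 deps=(None,0) exec_start@2 write@4
I2 mul r2: issue@3 deps=(None,None) exec_start@3 write@5
I3 mul r4: issue@4 deps=(0,None) exec_start@4 write@5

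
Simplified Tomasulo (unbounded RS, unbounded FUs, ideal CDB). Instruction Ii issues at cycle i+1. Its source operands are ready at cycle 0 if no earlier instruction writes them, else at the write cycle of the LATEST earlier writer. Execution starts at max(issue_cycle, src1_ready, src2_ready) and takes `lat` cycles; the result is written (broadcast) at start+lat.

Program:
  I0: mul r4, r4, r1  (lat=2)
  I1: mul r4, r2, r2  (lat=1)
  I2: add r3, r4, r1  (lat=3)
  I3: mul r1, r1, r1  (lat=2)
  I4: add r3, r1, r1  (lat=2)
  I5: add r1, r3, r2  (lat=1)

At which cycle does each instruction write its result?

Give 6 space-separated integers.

I0 mul r4: issue@1 deps=(None,None) exec_start@1 write@3
I1 mul r4: issue@2 deps=(None,None) exec_start@2 write@3
I2 add r3: issue@3 deps=(1,None) exec_start@3 write@6
I3 mul r1: issue@4 deps=(None,None) exec_start@4 write@6
I4 add r3: issue@5 deps=(3,3) exec_start@6 write@8
I5 add r1: issue@6 deps=(4,None) exec_start@8 write@9

Answer: 3 3 6 6 8 9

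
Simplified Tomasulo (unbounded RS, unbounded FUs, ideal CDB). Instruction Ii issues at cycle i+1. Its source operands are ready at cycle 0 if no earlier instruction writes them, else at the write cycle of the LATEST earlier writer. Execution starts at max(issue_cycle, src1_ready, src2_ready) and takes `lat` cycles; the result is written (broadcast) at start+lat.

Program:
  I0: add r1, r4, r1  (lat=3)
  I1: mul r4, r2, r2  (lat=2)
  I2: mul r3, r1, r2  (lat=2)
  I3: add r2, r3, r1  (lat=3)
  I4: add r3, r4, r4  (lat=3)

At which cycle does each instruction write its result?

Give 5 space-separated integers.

I0 add r1: issue@1 deps=(None,None) exec_start@1 write@4
I1 mul r4: issue@2 deps=(None,None) exec_start@2 write@4
I2 mul r3: issue@3 deps=(0,None) exec_start@4 write@6
I3 add r2: issue@4 deps=(2,0) exec_start@6 write@9
I4 add r3: issue@5 deps=(1,1) exec_start@5 write@8

Answer: 4 4 6 9 8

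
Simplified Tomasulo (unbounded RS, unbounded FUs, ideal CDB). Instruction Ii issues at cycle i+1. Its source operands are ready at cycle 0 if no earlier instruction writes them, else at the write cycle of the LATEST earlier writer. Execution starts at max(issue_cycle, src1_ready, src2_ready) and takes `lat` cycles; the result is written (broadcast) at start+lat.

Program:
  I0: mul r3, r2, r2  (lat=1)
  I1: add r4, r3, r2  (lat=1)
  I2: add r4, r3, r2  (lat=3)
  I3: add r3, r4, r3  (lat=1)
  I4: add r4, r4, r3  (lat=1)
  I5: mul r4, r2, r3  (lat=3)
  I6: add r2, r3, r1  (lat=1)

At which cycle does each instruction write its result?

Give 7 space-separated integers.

I0 mul r3: issue@1 deps=(None,None) exec_start@1 write@2
I1 add r4: issue@2 deps=(0,None) exec_start@2 write@3
I2 add r4: issue@3 deps=(0,None) exec_start@3 write@6
I3 add r3: issue@4 deps=(2,0) exec_start@6 write@7
I4 add r4: issue@5 deps=(2,3) exec_start@7 write@8
I5 mul r4: issue@6 deps=(None,3) exec_start@7 write@10
I6 add r2: issue@7 deps=(3,None) exec_start@7 write@8

Answer: 2 3 6 7 8 10 8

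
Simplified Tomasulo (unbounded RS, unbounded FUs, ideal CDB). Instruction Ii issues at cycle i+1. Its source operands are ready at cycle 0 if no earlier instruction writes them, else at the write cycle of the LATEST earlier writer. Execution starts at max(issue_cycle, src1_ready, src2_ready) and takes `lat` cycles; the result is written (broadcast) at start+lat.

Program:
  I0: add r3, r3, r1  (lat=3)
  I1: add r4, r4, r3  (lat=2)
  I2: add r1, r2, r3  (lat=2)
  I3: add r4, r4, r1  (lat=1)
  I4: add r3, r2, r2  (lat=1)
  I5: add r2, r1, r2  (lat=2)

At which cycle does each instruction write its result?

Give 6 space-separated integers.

Answer: 4 6 6 7 6 8

Derivation:
I0 add r3: issue@1 deps=(None,None) exec_start@1 write@4
I1 add r4: issue@2 deps=(None,0) exec_start@4 write@6
I2 add r1: issue@3 deps=(None,0) exec_start@4 write@6
I3 add r4: issue@4 deps=(1,2) exec_start@6 write@7
I4 add r3: issue@5 deps=(None,None) exec_start@5 write@6
I5 add r2: issue@6 deps=(2,None) exec_start@6 write@8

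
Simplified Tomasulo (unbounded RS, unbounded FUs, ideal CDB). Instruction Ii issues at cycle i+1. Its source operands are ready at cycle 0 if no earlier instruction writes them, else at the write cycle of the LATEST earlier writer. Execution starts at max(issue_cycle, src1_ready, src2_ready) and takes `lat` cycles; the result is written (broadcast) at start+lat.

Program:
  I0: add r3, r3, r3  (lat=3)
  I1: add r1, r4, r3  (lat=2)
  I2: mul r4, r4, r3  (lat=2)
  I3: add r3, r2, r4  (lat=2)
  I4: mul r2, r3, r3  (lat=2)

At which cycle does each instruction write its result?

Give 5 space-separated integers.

Answer: 4 6 6 8 10

Derivation:
I0 add r3: issue@1 deps=(None,None) exec_start@1 write@4
I1 add r1: issue@2 deps=(None,0) exec_start@4 write@6
I2 mul r4: issue@3 deps=(None,0) exec_start@4 write@6
I3 add r3: issue@4 deps=(None,2) exec_start@6 write@8
I4 mul r2: issue@5 deps=(3,3) exec_start@8 write@10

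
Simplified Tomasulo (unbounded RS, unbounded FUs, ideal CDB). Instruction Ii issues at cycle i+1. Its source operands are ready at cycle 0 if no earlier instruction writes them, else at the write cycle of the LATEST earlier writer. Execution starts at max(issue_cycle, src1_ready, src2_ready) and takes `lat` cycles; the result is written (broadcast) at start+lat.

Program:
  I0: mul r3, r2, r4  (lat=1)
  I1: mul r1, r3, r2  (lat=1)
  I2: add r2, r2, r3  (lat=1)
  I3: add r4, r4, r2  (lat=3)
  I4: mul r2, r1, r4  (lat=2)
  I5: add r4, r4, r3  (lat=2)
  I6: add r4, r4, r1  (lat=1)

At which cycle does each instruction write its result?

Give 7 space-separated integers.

Answer: 2 3 4 7 9 9 10

Derivation:
I0 mul r3: issue@1 deps=(None,None) exec_start@1 write@2
I1 mul r1: issue@2 deps=(0,None) exec_start@2 write@3
I2 add r2: issue@3 deps=(None,0) exec_start@3 write@4
I3 add r4: issue@4 deps=(None,2) exec_start@4 write@7
I4 mul r2: issue@5 deps=(1,3) exec_start@7 write@9
I5 add r4: issue@6 deps=(3,0) exec_start@7 write@9
I6 add r4: issue@7 deps=(5,1) exec_start@9 write@10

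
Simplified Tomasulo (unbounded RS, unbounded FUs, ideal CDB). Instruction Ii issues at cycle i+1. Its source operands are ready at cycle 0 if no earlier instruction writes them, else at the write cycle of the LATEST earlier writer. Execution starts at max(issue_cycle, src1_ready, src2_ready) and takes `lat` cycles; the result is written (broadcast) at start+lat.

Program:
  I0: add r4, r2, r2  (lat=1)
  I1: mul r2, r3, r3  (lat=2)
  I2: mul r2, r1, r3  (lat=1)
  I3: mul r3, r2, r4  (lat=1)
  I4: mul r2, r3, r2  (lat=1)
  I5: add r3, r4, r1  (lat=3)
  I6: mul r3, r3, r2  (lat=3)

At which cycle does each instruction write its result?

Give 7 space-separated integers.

I0 add r4: issue@1 deps=(None,None) exec_start@1 write@2
I1 mul r2: issue@2 deps=(None,None) exec_start@2 write@4
I2 mul r2: issue@3 deps=(None,None) exec_start@3 write@4
I3 mul r3: issue@4 deps=(2,0) exec_start@4 write@5
I4 mul r2: issue@5 deps=(3,2) exec_start@5 write@6
I5 add r3: issue@6 deps=(0,None) exec_start@6 write@9
I6 mul r3: issue@7 deps=(5,4) exec_start@9 write@12

Answer: 2 4 4 5 6 9 12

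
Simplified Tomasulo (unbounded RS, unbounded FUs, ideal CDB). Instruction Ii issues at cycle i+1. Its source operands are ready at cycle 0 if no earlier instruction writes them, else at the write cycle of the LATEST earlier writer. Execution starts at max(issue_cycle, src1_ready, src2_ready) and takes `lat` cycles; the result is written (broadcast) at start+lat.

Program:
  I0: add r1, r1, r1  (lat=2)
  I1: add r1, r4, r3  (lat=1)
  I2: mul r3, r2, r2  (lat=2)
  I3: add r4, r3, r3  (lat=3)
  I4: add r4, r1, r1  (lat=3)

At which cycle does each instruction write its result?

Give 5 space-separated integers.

Answer: 3 3 5 8 8

Derivation:
I0 add r1: issue@1 deps=(None,None) exec_start@1 write@3
I1 add r1: issue@2 deps=(None,None) exec_start@2 write@3
I2 mul r3: issue@3 deps=(None,None) exec_start@3 write@5
I3 add r4: issue@4 deps=(2,2) exec_start@5 write@8
I4 add r4: issue@5 deps=(1,1) exec_start@5 write@8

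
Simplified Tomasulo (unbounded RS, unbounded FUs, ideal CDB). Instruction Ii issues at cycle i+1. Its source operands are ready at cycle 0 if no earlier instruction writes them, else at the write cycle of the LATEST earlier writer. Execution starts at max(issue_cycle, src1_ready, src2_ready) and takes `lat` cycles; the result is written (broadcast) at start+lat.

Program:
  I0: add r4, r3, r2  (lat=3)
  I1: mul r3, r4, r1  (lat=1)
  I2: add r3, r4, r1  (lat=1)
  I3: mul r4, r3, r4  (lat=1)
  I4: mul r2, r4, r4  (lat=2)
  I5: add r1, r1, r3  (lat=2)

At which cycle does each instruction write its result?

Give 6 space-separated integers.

I0 add r4: issue@1 deps=(None,None) exec_start@1 write@4
I1 mul r3: issue@2 deps=(0,None) exec_start@4 write@5
I2 add r3: issue@3 deps=(0,None) exec_start@4 write@5
I3 mul r4: issue@4 deps=(2,0) exec_start@5 write@6
I4 mul r2: issue@5 deps=(3,3) exec_start@6 write@8
I5 add r1: issue@6 deps=(None,2) exec_start@6 write@8

Answer: 4 5 5 6 8 8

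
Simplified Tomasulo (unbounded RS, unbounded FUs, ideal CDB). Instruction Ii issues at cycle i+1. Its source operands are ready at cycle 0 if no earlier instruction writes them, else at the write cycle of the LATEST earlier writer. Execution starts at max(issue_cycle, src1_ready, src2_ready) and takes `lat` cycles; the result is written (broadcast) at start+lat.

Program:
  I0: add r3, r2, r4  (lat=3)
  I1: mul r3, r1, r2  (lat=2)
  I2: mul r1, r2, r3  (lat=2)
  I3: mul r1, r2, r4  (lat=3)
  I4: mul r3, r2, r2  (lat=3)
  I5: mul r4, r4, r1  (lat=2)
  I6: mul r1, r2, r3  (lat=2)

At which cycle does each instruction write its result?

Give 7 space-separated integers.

I0 add r3: issue@1 deps=(None,None) exec_start@1 write@4
I1 mul r3: issue@2 deps=(None,None) exec_start@2 write@4
I2 mul r1: issue@3 deps=(None,1) exec_start@4 write@6
I3 mul r1: issue@4 deps=(None,None) exec_start@4 write@7
I4 mul r3: issue@5 deps=(None,None) exec_start@5 write@8
I5 mul r4: issue@6 deps=(None,3) exec_start@7 write@9
I6 mul r1: issue@7 deps=(None,4) exec_start@8 write@10

Answer: 4 4 6 7 8 9 10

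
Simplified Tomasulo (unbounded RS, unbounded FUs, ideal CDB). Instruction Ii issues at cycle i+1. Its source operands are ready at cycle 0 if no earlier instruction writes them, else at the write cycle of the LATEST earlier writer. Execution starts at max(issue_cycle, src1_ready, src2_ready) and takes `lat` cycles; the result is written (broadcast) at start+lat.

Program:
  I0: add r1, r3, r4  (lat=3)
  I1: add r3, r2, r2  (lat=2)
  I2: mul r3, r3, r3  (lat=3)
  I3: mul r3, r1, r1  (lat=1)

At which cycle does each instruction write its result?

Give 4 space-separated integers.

I0 add r1: issue@1 deps=(None,None) exec_start@1 write@4
I1 add r3: issue@2 deps=(None,None) exec_start@2 write@4
I2 mul r3: issue@3 deps=(1,1) exec_start@4 write@7
I3 mul r3: issue@4 deps=(0,0) exec_start@4 write@5

Answer: 4 4 7 5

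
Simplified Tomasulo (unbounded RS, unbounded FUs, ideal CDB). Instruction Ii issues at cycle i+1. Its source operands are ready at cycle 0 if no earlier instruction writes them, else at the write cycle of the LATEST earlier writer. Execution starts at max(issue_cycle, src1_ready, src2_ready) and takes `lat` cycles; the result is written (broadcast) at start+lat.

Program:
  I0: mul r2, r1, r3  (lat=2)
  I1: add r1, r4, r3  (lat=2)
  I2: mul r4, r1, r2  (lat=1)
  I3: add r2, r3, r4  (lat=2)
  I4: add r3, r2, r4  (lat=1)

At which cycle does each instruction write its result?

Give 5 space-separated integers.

Answer: 3 4 5 7 8

Derivation:
I0 mul r2: issue@1 deps=(None,None) exec_start@1 write@3
I1 add r1: issue@2 deps=(None,None) exec_start@2 write@4
I2 mul r4: issue@3 deps=(1,0) exec_start@4 write@5
I3 add r2: issue@4 deps=(None,2) exec_start@5 write@7
I4 add r3: issue@5 deps=(3,2) exec_start@7 write@8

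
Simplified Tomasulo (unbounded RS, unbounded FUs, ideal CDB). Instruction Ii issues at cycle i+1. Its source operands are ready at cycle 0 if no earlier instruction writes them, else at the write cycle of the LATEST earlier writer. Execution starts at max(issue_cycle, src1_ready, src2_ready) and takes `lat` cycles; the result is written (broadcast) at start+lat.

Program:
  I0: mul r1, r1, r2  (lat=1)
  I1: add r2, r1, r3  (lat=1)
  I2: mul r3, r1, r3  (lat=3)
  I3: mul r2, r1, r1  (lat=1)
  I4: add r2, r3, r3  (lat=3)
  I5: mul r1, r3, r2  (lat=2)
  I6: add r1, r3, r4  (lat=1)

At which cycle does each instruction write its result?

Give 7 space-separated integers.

I0 mul r1: issue@1 deps=(None,None) exec_start@1 write@2
I1 add r2: issue@2 deps=(0,None) exec_start@2 write@3
I2 mul r3: issue@3 deps=(0,None) exec_start@3 write@6
I3 mul r2: issue@4 deps=(0,0) exec_start@4 write@5
I4 add r2: issue@5 deps=(2,2) exec_start@6 write@9
I5 mul r1: issue@6 deps=(2,4) exec_start@9 write@11
I6 add r1: issue@7 deps=(2,None) exec_start@7 write@8

Answer: 2 3 6 5 9 11 8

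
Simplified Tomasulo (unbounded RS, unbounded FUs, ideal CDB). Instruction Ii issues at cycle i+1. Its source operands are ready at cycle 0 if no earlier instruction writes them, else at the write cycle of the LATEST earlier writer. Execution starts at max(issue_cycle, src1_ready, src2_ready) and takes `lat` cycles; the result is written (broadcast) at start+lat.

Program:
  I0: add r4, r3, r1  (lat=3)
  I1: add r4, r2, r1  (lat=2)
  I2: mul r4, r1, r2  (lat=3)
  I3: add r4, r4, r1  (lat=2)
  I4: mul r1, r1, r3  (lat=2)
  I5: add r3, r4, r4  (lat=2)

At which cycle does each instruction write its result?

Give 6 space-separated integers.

I0 add r4: issue@1 deps=(None,None) exec_start@1 write@4
I1 add r4: issue@2 deps=(None,None) exec_start@2 write@4
I2 mul r4: issue@3 deps=(None,None) exec_start@3 write@6
I3 add r4: issue@4 deps=(2,None) exec_start@6 write@8
I4 mul r1: issue@5 deps=(None,None) exec_start@5 write@7
I5 add r3: issue@6 deps=(3,3) exec_start@8 write@10

Answer: 4 4 6 8 7 10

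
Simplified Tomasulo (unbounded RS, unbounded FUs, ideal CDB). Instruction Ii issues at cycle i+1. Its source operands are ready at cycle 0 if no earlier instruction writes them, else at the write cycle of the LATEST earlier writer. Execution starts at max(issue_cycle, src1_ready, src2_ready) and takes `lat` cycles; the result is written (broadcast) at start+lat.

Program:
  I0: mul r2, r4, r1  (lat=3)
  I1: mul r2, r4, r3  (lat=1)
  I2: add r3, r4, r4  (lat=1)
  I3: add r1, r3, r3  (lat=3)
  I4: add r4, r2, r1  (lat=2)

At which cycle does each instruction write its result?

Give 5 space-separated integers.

Answer: 4 3 4 7 9

Derivation:
I0 mul r2: issue@1 deps=(None,None) exec_start@1 write@4
I1 mul r2: issue@2 deps=(None,None) exec_start@2 write@3
I2 add r3: issue@3 deps=(None,None) exec_start@3 write@4
I3 add r1: issue@4 deps=(2,2) exec_start@4 write@7
I4 add r4: issue@5 deps=(1,3) exec_start@7 write@9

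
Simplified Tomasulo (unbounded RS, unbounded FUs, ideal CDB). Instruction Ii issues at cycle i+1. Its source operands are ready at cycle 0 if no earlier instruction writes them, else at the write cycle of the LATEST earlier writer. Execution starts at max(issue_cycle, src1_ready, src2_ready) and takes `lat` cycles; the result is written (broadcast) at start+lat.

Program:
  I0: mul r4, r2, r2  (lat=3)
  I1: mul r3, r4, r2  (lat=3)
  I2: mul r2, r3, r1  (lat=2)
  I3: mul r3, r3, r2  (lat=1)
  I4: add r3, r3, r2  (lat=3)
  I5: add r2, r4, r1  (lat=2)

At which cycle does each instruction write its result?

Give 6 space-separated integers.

I0 mul r4: issue@1 deps=(None,None) exec_start@1 write@4
I1 mul r3: issue@2 deps=(0,None) exec_start@4 write@7
I2 mul r2: issue@3 deps=(1,None) exec_start@7 write@9
I3 mul r3: issue@4 deps=(1,2) exec_start@9 write@10
I4 add r3: issue@5 deps=(3,2) exec_start@10 write@13
I5 add r2: issue@6 deps=(0,None) exec_start@6 write@8

Answer: 4 7 9 10 13 8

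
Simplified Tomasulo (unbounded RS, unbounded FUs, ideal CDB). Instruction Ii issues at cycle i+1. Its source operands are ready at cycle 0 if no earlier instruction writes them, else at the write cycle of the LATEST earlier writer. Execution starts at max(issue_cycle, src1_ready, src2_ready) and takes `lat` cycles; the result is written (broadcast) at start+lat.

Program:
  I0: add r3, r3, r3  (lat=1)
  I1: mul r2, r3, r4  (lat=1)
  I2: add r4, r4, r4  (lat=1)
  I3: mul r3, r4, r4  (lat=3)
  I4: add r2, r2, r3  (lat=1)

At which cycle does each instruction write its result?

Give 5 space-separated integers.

I0 add r3: issue@1 deps=(None,None) exec_start@1 write@2
I1 mul r2: issue@2 deps=(0,None) exec_start@2 write@3
I2 add r4: issue@3 deps=(None,None) exec_start@3 write@4
I3 mul r3: issue@4 deps=(2,2) exec_start@4 write@7
I4 add r2: issue@5 deps=(1,3) exec_start@7 write@8

Answer: 2 3 4 7 8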